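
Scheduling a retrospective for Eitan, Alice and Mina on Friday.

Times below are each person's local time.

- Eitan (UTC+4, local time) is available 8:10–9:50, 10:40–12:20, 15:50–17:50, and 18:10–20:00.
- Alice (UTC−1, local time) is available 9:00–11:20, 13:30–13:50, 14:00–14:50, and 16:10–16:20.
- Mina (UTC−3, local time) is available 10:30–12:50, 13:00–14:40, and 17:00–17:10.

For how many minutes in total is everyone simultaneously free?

Eitan → UTC: 04:10–05:50, 06:40–08:20, 11:50–13:50, 14:10–16:00.
Alice → UTC: 10:00–12:20, 14:30–14:50, 15:00–15:50, 17:10–17:20.
Mina → UTC: 13:30–15:50, 16:00–17:40, 20:00–20:10.
Eitan ∩ Alice: 11:50–12:20, 14:30–14:50, 15:00–15:50.
Eitan ∩ Alice ∩ Mina: 14:30–14:50, 15:00–15:50.
Total common minutes: 20 + 50 = 70.

70 minutes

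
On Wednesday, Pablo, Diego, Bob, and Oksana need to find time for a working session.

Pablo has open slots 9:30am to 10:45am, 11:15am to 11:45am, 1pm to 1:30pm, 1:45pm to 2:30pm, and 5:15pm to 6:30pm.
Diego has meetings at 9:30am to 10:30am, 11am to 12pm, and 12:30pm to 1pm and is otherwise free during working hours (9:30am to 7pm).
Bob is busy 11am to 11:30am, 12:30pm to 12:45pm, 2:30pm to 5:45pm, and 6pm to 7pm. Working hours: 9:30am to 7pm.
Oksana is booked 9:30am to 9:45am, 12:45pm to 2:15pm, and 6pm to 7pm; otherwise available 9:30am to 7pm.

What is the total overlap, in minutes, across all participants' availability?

Diego free within 09:30–19:00: 10:30–11:00, 12:00–12:30, 13:00–19:00.
Bob free within 09:30–19:00: 09:30–11:00, 11:30–12:30, 12:45–14:30, 17:45–18:00.
Oksana free within 09:30–19:00: 09:45–12:45, 14:15–18:00.
Pablo ∩ Diego: 10:30–10:45, 13:00–13:30, 13:45–14:30, 17:15–18:30.
Pablo ∩ Diego ∩ Bob: 10:30–10:45, 13:00–13:30, 13:45–14:30, 17:45–18:00.
Pablo ∩ Diego ∩ Bob ∩ Oksana: 10:30–10:45, 14:15–14:30, 17:45–18:00.
Total common minutes: 15 + 15 + 15 = 45.

45 minutes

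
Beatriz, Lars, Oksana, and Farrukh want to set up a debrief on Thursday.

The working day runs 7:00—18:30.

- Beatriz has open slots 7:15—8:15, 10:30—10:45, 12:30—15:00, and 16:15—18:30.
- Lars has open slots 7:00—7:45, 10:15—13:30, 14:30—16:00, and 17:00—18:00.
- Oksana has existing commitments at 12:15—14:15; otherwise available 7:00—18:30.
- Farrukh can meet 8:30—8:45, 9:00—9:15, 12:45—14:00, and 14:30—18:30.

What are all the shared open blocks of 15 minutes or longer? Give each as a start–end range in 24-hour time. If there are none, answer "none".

Oksana free within 07:00–18:30: 07:00–12:15, 14:15–18:30.
Beatriz ∩ Lars: 07:15–07:45, 10:30–10:45, 12:30–13:30, 14:30–15:00, 17:00–18:00.
Beatriz ∩ Lars ∩ Oksana: 07:15–07:45, 10:30–10:45, 14:30–15:00, 17:00–18:00.
Beatriz ∩ Lars ∩ Oksana ∩ Farrukh: 14:30–15:00, 17:00–18:00.
Windows ≥ 15 min: 14:30–15:00, 17:00–18:00.

14:30–15:00, 17:00–18:00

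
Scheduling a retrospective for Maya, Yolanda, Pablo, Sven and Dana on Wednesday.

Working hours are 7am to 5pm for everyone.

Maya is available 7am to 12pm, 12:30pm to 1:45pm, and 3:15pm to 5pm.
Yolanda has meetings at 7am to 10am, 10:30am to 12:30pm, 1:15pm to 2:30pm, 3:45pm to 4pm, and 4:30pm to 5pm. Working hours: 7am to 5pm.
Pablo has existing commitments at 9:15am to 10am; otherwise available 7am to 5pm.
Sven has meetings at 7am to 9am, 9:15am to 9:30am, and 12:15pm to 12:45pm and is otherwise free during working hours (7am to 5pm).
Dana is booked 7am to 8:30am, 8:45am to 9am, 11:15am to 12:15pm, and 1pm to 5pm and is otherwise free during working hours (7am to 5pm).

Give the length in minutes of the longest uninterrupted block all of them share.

30 minutes

Yolanda free within 07:00–17:00: 10:00–10:30, 12:30–13:15, 14:30–15:45, 16:00–16:30.
Pablo free within 07:00–17:00: 07:00–09:15, 10:00–17:00.
Sven free within 07:00–17:00: 09:00–09:15, 09:30–12:15, 12:45–17:00.
Dana free within 07:00–17:00: 08:30–08:45, 09:00–11:15, 12:15–13:00.
Maya ∩ Yolanda: 10:00–10:30, 12:30–13:15, 15:15–15:45, 16:00–16:30.
Maya ∩ Yolanda ∩ Pablo: 10:00–10:30, 12:30–13:15, 15:15–15:45, 16:00–16:30.
Maya ∩ Yolanda ∩ Pablo ∩ Sven: 10:00–10:30, 12:45–13:15, 15:15–15:45, 16:00–16:30.
Maya ∩ Yolanda ∩ Pablo ∩ Sven ∩ Dana: 10:00–10:30, 12:45–13:00.
Common window lengths: 30, 15 min; longest is 30.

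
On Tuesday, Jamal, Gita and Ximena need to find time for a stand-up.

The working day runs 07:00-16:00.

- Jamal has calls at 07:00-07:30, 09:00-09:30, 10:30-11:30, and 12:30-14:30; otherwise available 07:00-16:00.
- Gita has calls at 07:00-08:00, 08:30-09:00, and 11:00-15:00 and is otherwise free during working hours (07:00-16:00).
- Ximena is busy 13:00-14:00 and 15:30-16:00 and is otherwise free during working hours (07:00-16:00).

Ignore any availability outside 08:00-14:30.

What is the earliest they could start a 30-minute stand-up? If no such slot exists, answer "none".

08:00

Jamal free within 07:00–16:00: 07:30–09:00, 09:30–10:30, 11:30–12:30, 14:30–16:00.
Gita free within 07:00–16:00: 08:00–08:30, 09:00–11:00, 15:00–16:00.
Ximena free within 07:00–16:00: 07:00–13:00, 14:00–15:30.
Jamal ∩ Gita: 08:00–08:30, 09:30–10:30, 15:00–16:00.
Jamal ∩ Gita ∩ Ximena: 08:00–08:30, 09:30–10:30, 15:00–15:30.
Restricted to 08:00–14:30: 08:00–08:30, 09:30–10:30.
Windows ≥ 30 min: 08:00–08:30, 09:30–10:30.
Earliest such window starts at 08:00.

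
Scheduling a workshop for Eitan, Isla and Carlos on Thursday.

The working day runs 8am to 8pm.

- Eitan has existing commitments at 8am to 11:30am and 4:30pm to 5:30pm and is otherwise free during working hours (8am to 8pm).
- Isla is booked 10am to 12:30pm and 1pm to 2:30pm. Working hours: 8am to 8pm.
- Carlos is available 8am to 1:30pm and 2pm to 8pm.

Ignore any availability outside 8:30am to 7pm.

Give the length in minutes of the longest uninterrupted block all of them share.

120 minutes

Eitan free within 08:00–20:00: 11:30–16:30, 17:30–20:00.
Isla free within 08:00–20:00: 08:00–10:00, 12:30–13:00, 14:30–20:00.
Eitan ∩ Isla: 12:30–13:00, 14:30–16:30, 17:30–20:00.
Eitan ∩ Isla ∩ Carlos: 12:30–13:00, 14:30–16:30, 17:30–20:00.
Restricted to 08:30–19:00: 12:30–13:00, 14:30–16:30, 17:30–19:00.
Common window lengths: 30, 120, 90 min; longest is 120.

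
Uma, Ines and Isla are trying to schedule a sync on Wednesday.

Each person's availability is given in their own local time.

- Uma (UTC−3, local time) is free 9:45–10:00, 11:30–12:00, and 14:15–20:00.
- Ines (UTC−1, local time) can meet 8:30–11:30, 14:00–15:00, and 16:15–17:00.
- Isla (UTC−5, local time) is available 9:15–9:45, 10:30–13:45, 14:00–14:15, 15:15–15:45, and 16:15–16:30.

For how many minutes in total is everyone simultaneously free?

Uma → UTC: 12:45–13:00, 14:30–15:00, 17:15–23:00.
Ines → UTC: 09:30–12:30, 15:00–16:00, 17:15–18:00.
Isla → UTC: 14:15–14:45, 15:30–18:45, 19:00–19:15, 20:15–20:45, 21:15–21:30.
Uma ∩ Ines: 17:15–18:00.
Uma ∩ Ines ∩ Isla: 17:15–18:00.
Total common minutes: 45.

45 minutes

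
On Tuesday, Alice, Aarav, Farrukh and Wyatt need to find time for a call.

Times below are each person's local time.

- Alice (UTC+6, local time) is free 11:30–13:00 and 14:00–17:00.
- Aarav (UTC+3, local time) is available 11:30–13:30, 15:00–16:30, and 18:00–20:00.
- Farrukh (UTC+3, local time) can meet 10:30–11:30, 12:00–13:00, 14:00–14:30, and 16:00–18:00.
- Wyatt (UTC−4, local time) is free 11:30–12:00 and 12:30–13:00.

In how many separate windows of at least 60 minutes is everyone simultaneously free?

Alice → UTC: 05:30–07:00, 08:00–11:00.
Aarav → UTC: 08:30–10:30, 12:00–13:30, 15:00–17:00.
Farrukh → UTC: 07:30–08:30, 09:00–10:00, 11:00–11:30, 13:00–15:00.
Wyatt → UTC: 15:30–16:00, 16:30–17:00.
Alice ∩ Aarav: 08:30–10:30.
Alice ∩ Aarav ∩ Farrukh: 09:00–10:00.
Alice ∩ Aarav ∩ Farrukh ∩ Wyatt: (none).
Windows ≥ 60 min: (none).
That's 0 windows.

0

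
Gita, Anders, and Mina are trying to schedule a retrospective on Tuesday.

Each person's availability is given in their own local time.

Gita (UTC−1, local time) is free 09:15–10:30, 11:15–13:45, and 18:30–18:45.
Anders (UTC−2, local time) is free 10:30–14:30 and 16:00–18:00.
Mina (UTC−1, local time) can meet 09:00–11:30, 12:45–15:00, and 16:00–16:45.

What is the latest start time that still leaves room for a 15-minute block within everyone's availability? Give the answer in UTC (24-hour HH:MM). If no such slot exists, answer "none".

Gita → UTC: 10:15–11:30, 12:15–14:45, 19:30–19:45.
Anders → UTC: 12:30–16:30, 18:00–20:00.
Mina → UTC: 10:00–12:30, 13:45–16:00, 17:00–17:45.
Gita ∩ Anders: 12:30–14:45, 19:30–19:45.
Gita ∩ Anders ∩ Mina: 13:45–14:45.
Windows ≥ 15 min: 13:45–14:45.
Latest start in the last window 13:45–14:45 is 14:45 − 15 min = 14:30.

14:30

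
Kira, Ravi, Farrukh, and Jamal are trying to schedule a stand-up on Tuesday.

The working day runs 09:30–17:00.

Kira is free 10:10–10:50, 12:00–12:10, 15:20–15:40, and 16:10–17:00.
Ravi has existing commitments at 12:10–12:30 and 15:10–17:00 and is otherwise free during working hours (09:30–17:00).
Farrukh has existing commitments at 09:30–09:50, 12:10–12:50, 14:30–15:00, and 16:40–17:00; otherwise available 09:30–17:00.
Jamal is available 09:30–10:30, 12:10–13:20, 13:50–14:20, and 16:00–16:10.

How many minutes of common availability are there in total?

20 minutes

Ravi free within 09:30–17:00: 09:30–12:10, 12:30–15:10.
Farrukh free within 09:30–17:00: 09:50–12:10, 12:50–14:30, 15:00–16:40.
Kira ∩ Ravi: 10:10–10:50, 12:00–12:10.
Kira ∩ Ravi ∩ Farrukh: 10:10–10:50, 12:00–12:10.
Kira ∩ Ravi ∩ Farrukh ∩ Jamal: 10:10–10:30.
Total common minutes: 20.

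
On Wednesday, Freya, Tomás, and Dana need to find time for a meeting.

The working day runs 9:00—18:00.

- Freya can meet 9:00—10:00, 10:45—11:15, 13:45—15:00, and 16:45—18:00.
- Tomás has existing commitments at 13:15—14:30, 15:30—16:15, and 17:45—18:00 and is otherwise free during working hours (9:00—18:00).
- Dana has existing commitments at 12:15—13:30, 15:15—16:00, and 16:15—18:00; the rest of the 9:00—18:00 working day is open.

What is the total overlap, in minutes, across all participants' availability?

Tomás free within 09:00–18:00: 09:00–13:15, 14:30–15:30, 16:15–17:45.
Dana free within 09:00–18:00: 09:00–12:15, 13:30–15:15, 16:00–16:15.
Freya ∩ Tomás: 09:00–10:00, 10:45–11:15, 14:30–15:00, 16:45–17:45.
Freya ∩ Tomás ∩ Dana: 09:00–10:00, 10:45–11:15, 14:30–15:00.
Total common minutes: 60 + 30 + 30 = 120.

120 minutes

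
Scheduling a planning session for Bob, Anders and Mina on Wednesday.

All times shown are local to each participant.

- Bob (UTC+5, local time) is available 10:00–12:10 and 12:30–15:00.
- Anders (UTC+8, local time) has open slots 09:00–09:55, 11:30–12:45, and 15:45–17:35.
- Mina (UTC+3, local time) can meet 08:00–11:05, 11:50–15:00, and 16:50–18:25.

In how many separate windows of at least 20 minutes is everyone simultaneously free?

2

Bob → UTC: 05:00–07:10, 07:30–10:00.
Anders → UTC: 01:00–01:55, 03:30–04:45, 07:45–09:35.
Mina → UTC: 05:00–08:05, 08:50–12:00, 13:50–15:25.
Bob ∩ Anders: 07:45–09:35.
Bob ∩ Anders ∩ Mina: 07:45–08:05, 08:50–09:35.
Windows ≥ 20 min: 07:45–08:05, 08:50–09:35.
That's 2 windows.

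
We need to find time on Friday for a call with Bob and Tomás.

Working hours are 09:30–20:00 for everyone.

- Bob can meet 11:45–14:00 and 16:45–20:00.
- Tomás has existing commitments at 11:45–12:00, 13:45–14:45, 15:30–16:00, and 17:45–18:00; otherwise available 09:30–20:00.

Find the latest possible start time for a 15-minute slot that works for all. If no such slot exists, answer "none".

19:45

Tomás free within 09:30–20:00: 09:30–11:45, 12:00–13:45, 14:45–15:30, 16:00–17:45, 18:00–20:00.
Bob ∩ Tomás: 12:00–13:45, 16:45–17:45, 18:00–20:00.
Windows ≥ 15 min: 12:00–13:45, 16:45–17:45, 18:00–20:00.
Latest start in the last window 18:00–20:00 is 20:00 − 15 min = 19:45.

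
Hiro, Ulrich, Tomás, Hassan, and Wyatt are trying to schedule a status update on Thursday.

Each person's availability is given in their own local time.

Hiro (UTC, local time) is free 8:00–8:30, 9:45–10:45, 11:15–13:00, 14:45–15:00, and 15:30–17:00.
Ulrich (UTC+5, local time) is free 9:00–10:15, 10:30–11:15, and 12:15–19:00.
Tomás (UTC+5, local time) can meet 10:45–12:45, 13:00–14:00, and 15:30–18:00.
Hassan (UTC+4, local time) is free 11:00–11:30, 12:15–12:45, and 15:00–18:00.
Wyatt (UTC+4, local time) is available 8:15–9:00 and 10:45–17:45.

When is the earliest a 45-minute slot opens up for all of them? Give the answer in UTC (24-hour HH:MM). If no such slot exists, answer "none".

Hiro → UTC: 08:00–08:30, 09:45–10:45, 11:15–13:00, 14:45–15:00, 15:30–17:00.
Ulrich → UTC: 04:00–05:15, 05:30–06:15, 07:15–14:00.
Tomás → UTC: 05:45–07:45, 08:00–09:00, 10:30–13:00.
Hassan → UTC: 07:00–07:30, 08:15–08:45, 11:00–14:00.
Wyatt → UTC: 04:15–05:00, 06:45–13:45.
Hiro ∩ Ulrich: 08:00–08:30, 09:45–10:45, 11:15–13:00.
Hiro ∩ Ulrich ∩ Tomás: 08:00–08:30, 10:30–10:45, 11:15–13:00.
Hiro ∩ Ulrich ∩ Tomás ∩ Hassan: 08:15–08:30, 11:15–13:00.
Hiro ∩ Ulrich ∩ Tomás ∩ Hassan ∩ Wyatt: 08:15–08:30, 11:15–13:00.
Windows ≥ 45 min: 11:15–13:00.
Earliest such window starts at 11:15.

11:15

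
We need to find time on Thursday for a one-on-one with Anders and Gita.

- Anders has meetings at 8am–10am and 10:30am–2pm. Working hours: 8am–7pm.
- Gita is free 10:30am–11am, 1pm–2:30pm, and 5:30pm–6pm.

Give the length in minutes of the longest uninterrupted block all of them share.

30 minutes

Anders free within 08:00–19:00: 10:00–10:30, 14:00–19:00.
Anders ∩ Gita: 14:00–14:30, 17:30–18:00.
Common window lengths: 30, 30 min; longest is 30.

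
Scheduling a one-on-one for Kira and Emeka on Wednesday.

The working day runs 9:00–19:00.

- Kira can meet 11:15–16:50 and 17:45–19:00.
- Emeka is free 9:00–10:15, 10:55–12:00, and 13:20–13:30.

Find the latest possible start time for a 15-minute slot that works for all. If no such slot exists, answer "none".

11:45

Kira ∩ Emeka: 11:15–12:00, 13:20–13:30.
Windows ≥ 15 min: 11:15–12:00.
Latest start in the last window 11:15–12:00 is 12:00 − 15 min = 11:45.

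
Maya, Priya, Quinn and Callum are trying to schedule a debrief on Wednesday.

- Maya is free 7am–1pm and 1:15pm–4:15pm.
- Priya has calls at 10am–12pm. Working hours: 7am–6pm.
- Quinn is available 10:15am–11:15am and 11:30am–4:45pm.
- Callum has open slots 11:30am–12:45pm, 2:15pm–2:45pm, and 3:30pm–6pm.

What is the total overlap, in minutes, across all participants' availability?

Priya free within 07:00–18:00: 07:00–10:00, 12:00–18:00.
Maya ∩ Priya: 07:00–10:00, 12:00–13:00, 13:15–16:15.
Maya ∩ Priya ∩ Quinn: 12:00–13:00, 13:15–16:15.
Maya ∩ Priya ∩ Quinn ∩ Callum: 12:00–12:45, 14:15–14:45, 15:30–16:15.
Total common minutes: 45 + 30 + 45 = 120.

120 minutes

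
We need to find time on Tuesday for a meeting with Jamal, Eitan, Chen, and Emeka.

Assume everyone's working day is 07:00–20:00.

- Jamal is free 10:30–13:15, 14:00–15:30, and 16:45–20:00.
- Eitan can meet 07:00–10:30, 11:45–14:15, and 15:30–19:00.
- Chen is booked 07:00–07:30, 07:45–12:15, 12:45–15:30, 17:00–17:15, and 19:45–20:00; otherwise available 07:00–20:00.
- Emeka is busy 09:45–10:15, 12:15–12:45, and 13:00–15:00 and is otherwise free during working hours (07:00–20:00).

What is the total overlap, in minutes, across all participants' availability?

120 minutes

Chen free within 07:00–20:00: 07:30–07:45, 12:15–12:45, 15:30–17:00, 17:15–19:45.
Emeka free within 07:00–20:00: 07:00–09:45, 10:15–12:15, 12:45–13:00, 15:00–20:00.
Jamal ∩ Eitan: 11:45–13:15, 14:00–14:15, 16:45–19:00.
Jamal ∩ Eitan ∩ Chen: 12:15–12:45, 16:45–17:00, 17:15–19:00.
Jamal ∩ Eitan ∩ Chen ∩ Emeka: 16:45–17:00, 17:15–19:00.
Total common minutes: 15 + 105 = 120.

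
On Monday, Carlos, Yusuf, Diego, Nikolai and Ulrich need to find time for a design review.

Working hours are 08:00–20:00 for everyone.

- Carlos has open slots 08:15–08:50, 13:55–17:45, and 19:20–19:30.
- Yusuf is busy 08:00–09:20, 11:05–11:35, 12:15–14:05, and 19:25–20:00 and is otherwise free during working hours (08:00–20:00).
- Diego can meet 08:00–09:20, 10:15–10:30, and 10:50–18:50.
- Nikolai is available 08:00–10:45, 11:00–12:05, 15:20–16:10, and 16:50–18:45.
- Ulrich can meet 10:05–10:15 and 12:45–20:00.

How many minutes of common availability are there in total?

Yusuf free within 08:00–20:00: 09:20–11:05, 11:35–12:15, 14:05–19:25.
Carlos ∩ Yusuf: 14:05–17:45, 19:20–19:25.
Carlos ∩ Yusuf ∩ Diego: 14:05–17:45.
Carlos ∩ Yusuf ∩ Diego ∩ Nikolai: 15:20–16:10, 16:50–17:45.
Carlos ∩ Yusuf ∩ Diego ∩ Nikolai ∩ Ulrich: 15:20–16:10, 16:50–17:45.
Total common minutes: 50 + 55 = 105.

105 minutes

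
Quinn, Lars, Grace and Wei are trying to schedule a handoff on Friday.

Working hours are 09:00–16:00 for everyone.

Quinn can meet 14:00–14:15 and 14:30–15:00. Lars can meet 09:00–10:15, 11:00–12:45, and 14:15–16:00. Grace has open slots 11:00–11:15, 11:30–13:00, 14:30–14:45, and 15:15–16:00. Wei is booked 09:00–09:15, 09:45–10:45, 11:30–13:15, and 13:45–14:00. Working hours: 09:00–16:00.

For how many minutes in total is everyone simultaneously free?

Wei free within 09:00–16:00: 09:15–09:45, 10:45–11:30, 13:15–13:45, 14:00–16:00.
Quinn ∩ Lars: 14:30–15:00.
Quinn ∩ Lars ∩ Grace: 14:30–14:45.
Quinn ∩ Lars ∩ Grace ∩ Wei: 14:30–14:45.
Total common minutes: 15.

15 minutes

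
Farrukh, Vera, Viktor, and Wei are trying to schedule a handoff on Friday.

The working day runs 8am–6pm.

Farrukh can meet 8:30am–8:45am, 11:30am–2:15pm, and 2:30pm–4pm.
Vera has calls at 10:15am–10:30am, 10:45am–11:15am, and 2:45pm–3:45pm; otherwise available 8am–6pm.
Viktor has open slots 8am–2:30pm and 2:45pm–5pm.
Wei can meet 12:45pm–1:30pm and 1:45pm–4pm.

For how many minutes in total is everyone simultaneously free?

90 minutes

Vera free within 08:00–18:00: 08:00–10:15, 10:30–10:45, 11:15–14:45, 15:45–18:00.
Farrukh ∩ Vera: 08:30–08:45, 11:30–14:15, 14:30–14:45, 15:45–16:00.
Farrukh ∩ Vera ∩ Viktor: 08:30–08:45, 11:30–14:15, 15:45–16:00.
Farrukh ∩ Vera ∩ Viktor ∩ Wei: 12:45–13:30, 13:45–14:15, 15:45–16:00.
Total common minutes: 45 + 30 + 15 = 90.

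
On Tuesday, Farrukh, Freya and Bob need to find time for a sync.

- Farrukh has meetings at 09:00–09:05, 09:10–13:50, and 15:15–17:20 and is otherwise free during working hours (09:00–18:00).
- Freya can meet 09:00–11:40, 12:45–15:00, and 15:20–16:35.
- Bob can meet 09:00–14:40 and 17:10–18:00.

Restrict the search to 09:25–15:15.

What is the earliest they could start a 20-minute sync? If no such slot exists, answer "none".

Farrukh free within 09:00–18:00: 09:05–09:10, 13:50–15:15, 17:20–18:00.
Farrukh ∩ Freya: 09:05–09:10, 13:50–15:00.
Farrukh ∩ Freya ∩ Bob: 09:05–09:10, 13:50–14:40.
Restricted to 09:25–15:15: 13:50–14:40.
Windows ≥ 20 min: 13:50–14:40.
Earliest such window starts at 13:50.

13:50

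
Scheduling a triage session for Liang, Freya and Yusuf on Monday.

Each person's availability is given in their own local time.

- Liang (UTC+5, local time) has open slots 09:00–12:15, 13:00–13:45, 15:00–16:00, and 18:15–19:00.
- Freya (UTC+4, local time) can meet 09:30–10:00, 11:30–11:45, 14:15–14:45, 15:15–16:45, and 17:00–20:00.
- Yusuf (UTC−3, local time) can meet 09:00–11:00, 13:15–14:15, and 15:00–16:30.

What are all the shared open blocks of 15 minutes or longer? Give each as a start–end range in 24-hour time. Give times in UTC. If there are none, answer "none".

13:15–14:00

Liang → UTC: 04:00–07:15, 08:00–08:45, 10:00–11:00, 13:15–14:00.
Freya → UTC: 05:30–06:00, 07:30–07:45, 10:15–10:45, 11:15–12:45, 13:00–16:00.
Yusuf → UTC: 12:00–14:00, 16:15–17:15, 18:00–19:30.
Liang ∩ Freya: 05:30–06:00, 10:15–10:45, 13:15–14:00.
Liang ∩ Freya ∩ Yusuf: 13:15–14:00.
Windows ≥ 15 min: 13:15–14:00.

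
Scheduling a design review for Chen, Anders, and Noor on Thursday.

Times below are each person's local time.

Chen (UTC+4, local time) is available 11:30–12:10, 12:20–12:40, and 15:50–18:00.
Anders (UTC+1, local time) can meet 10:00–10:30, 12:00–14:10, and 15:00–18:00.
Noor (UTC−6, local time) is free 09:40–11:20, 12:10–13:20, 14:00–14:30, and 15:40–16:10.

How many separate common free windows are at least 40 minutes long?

Chen → UTC: 07:30–08:10, 08:20–08:40, 11:50–14:00.
Anders → UTC: 09:00–09:30, 11:00–13:10, 14:00–17:00.
Noor → UTC: 15:40–17:20, 18:10–19:20, 20:00–20:30, 21:40–22:10.
Chen ∩ Anders: 11:50–13:10.
Chen ∩ Anders ∩ Noor: (none).
Windows ≥ 40 min: (none).
That's 0 windows.

0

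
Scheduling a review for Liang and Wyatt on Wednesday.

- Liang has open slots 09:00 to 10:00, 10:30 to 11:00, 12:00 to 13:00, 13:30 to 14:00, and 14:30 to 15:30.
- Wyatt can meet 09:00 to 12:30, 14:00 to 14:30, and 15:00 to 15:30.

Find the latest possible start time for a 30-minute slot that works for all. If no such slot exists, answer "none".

15:00

Liang ∩ Wyatt: 09:00–10:00, 10:30–11:00, 12:00–12:30, 15:00–15:30.
Windows ≥ 30 min: 09:00–10:00, 10:30–11:00, 12:00–12:30, 15:00–15:30.
Latest start in the last window 15:00–15:30 is 15:30 − 30 min = 15:00.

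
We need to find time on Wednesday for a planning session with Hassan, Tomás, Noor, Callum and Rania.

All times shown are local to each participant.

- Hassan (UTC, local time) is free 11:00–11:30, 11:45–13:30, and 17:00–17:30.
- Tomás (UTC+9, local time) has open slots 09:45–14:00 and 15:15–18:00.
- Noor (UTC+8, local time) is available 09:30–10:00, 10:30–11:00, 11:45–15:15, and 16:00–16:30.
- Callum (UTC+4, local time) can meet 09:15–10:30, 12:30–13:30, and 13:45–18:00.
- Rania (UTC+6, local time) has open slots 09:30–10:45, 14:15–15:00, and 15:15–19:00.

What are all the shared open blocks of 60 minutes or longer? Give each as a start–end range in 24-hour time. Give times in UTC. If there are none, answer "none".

Hassan → UTC: 11:00–11:30, 11:45–13:30, 17:00–17:30.
Tomás → UTC: 00:45–05:00, 06:15–09:00.
Noor → UTC: 01:30–02:00, 02:30–03:00, 03:45–07:15, 08:00–08:30.
Callum → UTC: 05:15–06:30, 08:30–09:30, 09:45–14:00.
Rania → UTC: 03:30–04:45, 08:15–09:00, 09:15–13:00.
Hassan ∩ Tomás: (none).
Hassan ∩ Tomás ∩ Noor: (none).
Hassan ∩ Tomás ∩ Noor ∩ Callum: (none).
Hassan ∩ Tomás ∩ Noor ∩ Callum ∩ Rania: (none).
Windows ≥ 60 min: (none).

none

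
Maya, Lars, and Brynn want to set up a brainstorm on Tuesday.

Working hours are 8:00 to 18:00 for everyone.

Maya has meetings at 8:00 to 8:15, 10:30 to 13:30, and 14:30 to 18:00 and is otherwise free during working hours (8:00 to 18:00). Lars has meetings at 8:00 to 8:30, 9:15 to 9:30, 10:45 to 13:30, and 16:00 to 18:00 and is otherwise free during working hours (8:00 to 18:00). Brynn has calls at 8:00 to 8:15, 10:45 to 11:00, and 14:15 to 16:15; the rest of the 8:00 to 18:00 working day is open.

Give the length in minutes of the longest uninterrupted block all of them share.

Maya free within 08:00–18:00: 08:15–10:30, 13:30–14:30.
Lars free within 08:00–18:00: 08:30–09:15, 09:30–10:45, 13:30–16:00.
Brynn free within 08:00–18:00: 08:15–10:45, 11:00–14:15, 16:15–18:00.
Maya ∩ Lars: 08:30–09:15, 09:30–10:30, 13:30–14:30.
Maya ∩ Lars ∩ Brynn: 08:30–09:15, 09:30–10:30, 13:30–14:15.
Common window lengths: 45, 60, 45 min; longest is 60.

60 minutes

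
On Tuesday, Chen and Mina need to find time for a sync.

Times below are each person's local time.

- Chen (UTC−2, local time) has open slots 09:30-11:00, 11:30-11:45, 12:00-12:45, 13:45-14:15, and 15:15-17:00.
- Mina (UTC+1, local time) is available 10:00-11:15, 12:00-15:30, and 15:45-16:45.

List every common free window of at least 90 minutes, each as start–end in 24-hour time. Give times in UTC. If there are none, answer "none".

11:30–13:00

Chen → UTC: 11:30–13:00, 13:30–13:45, 14:00–14:45, 15:45–16:15, 17:15–19:00.
Mina → UTC: 09:00–10:15, 11:00–14:30, 14:45–15:45.
Chen ∩ Mina: 11:30–13:00, 13:30–13:45, 14:00–14:30.
Windows ≥ 90 min: 11:30–13:00.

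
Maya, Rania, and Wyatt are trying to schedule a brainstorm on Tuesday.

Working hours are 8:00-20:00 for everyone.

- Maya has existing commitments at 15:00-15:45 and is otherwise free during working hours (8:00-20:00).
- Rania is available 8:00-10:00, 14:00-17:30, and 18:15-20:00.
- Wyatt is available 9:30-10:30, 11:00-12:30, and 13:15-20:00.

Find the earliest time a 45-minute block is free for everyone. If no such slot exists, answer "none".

Maya free within 08:00–20:00: 08:00–15:00, 15:45–20:00.
Maya ∩ Rania: 08:00–10:00, 14:00–15:00, 15:45–17:30, 18:15–20:00.
Maya ∩ Rania ∩ Wyatt: 09:30–10:00, 14:00–15:00, 15:45–17:30, 18:15–20:00.
Windows ≥ 45 min: 14:00–15:00, 15:45–17:30, 18:15–20:00.
Earliest such window starts at 14:00.

14:00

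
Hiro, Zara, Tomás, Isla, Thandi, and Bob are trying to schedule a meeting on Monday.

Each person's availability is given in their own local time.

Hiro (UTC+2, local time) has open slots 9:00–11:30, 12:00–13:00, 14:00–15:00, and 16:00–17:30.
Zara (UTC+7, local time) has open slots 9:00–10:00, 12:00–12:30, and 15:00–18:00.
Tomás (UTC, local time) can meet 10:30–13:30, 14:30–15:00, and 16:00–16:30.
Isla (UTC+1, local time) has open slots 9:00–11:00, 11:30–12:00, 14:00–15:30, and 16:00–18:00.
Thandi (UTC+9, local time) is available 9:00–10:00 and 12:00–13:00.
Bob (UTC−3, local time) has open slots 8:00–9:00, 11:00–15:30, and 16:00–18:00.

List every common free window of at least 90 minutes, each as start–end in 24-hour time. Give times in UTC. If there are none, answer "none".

Hiro → UTC: 07:00–09:30, 10:00–11:00, 12:00–13:00, 14:00–15:30.
Zara → UTC: 02:00–03:00, 05:00–05:30, 08:00–11:00.
Tomás → UTC: 10:30–13:30, 14:30–15:00, 16:00–16:30.
Isla → UTC: 08:00–10:00, 10:30–11:00, 13:00–14:30, 15:00–17:00.
Thandi → UTC: 00:00–01:00, 03:00–04:00.
Bob → UTC: 11:00–12:00, 14:00–18:30, 19:00–21:00.
Hiro ∩ Zara: 08:00–09:30, 10:00–11:00.
Hiro ∩ Zara ∩ Tomás: 10:30–11:00.
Hiro ∩ Zara ∩ Tomás ∩ Isla: 10:30–11:00.
Hiro ∩ Zara ∩ Tomás ∩ Isla ∩ Thandi: (none).
Hiro ∩ Zara ∩ Tomás ∩ Isla ∩ Thandi ∩ Bob: (none).
Windows ≥ 90 min: (none).

none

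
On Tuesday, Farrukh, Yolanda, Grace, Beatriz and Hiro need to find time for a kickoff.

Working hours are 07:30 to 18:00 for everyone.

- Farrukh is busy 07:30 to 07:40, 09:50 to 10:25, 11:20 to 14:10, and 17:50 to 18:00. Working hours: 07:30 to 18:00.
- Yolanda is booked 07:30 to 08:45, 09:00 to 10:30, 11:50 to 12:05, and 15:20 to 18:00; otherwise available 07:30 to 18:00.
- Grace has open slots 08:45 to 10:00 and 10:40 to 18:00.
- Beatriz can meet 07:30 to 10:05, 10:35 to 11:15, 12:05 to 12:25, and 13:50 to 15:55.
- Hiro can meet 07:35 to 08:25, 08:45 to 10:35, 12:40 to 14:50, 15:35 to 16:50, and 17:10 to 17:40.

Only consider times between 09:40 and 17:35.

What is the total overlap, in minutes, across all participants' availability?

Farrukh free within 07:30–18:00: 07:40–09:50, 10:25–11:20, 14:10–17:50.
Yolanda free within 07:30–18:00: 08:45–09:00, 10:30–11:50, 12:05–15:20.
Farrukh ∩ Yolanda: 08:45–09:00, 10:30–11:20, 14:10–15:20.
Farrukh ∩ Yolanda ∩ Grace: 08:45–09:00, 10:40–11:20, 14:10–15:20.
Farrukh ∩ Yolanda ∩ Grace ∩ Beatriz: 08:45–09:00, 10:40–11:15, 14:10–15:20.
Farrukh ∩ Yolanda ∩ Grace ∩ Beatriz ∩ Hiro: 08:45–09:00, 14:10–14:50.
Restricted to 09:40–17:35: 14:10–14:50.
Total common minutes: 40.

40 minutes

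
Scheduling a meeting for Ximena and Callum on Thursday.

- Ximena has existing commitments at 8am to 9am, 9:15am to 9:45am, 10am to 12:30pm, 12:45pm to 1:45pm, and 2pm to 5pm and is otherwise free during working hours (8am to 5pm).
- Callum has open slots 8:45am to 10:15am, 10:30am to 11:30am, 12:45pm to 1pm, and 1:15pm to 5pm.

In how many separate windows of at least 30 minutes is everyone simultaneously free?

0

Ximena free within 08:00–17:00: 09:00–09:15, 09:45–10:00, 12:30–12:45, 13:45–14:00.
Ximena ∩ Callum: 09:00–09:15, 09:45–10:00, 13:45–14:00.
Windows ≥ 30 min: (none).
That's 0 windows.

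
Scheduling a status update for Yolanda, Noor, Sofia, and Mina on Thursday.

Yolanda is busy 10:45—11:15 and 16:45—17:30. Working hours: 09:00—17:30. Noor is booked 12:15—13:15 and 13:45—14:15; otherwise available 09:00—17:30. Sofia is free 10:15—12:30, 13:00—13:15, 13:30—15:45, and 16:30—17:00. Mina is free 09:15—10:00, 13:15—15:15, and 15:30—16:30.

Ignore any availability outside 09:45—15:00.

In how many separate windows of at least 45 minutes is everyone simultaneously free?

1

Yolanda free within 09:00–17:30: 09:00–10:45, 11:15–16:45.
Noor free within 09:00–17:30: 09:00–12:15, 13:15–13:45, 14:15–17:30.
Yolanda ∩ Noor: 09:00–10:45, 11:15–12:15, 13:15–13:45, 14:15–16:45.
Yolanda ∩ Noor ∩ Sofia: 10:15–10:45, 11:15–12:15, 13:30–13:45, 14:15–15:45, 16:30–16:45.
Yolanda ∩ Noor ∩ Sofia ∩ Mina: 13:30–13:45, 14:15–15:15, 15:30–15:45.
Restricted to 09:45–15:00: 13:30–13:45, 14:15–15:00.
Windows ≥ 45 min: 14:15–15:00.
That's 1 window.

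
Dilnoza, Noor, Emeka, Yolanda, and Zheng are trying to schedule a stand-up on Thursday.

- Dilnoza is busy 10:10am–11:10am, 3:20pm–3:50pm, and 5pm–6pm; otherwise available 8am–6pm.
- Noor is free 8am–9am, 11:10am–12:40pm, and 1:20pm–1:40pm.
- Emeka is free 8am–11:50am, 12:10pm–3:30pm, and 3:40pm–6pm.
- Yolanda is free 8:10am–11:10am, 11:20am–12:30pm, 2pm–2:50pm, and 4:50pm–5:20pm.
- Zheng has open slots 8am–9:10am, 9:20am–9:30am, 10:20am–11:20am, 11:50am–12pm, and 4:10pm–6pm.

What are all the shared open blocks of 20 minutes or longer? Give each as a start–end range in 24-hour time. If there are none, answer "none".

Dilnoza free within 08:00–18:00: 08:00–10:10, 11:10–15:20, 15:50–17:00.
Dilnoza ∩ Noor: 08:00–09:00, 11:10–12:40, 13:20–13:40.
Dilnoza ∩ Noor ∩ Emeka: 08:00–09:00, 11:10–11:50, 12:10–12:40, 13:20–13:40.
Dilnoza ∩ Noor ∩ Emeka ∩ Yolanda: 08:10–09:00, 11:20–11:50, 12:10–12:30.
Dilnoza ∩ Noor ∩ Emeka ∩ Yolanda ∩ Zheng: 08:10–09:00.
Windows ≥ 20 min: 08:10–09:00.

08:10–09:00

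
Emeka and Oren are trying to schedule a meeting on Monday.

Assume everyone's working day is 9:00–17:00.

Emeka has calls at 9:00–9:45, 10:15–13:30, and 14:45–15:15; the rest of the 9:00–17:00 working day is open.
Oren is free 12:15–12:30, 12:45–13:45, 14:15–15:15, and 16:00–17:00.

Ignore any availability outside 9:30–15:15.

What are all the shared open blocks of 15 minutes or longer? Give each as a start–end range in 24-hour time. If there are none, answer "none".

Emeka free within 09:00–17:00: 09:45–10:15, 13:30–14:45, 15:15–17:00.
Emeka ∩ Oren: 13:30–13:45, 14:15–14:45, 16:00–17:00.
Restricted to 09:30–15:15: 13:30–13:45, 14:15–14:45.
Windows ≥ 15 min: 13:30–13:45, 14:15–14:45.

13:30–13:45, 14:15–14:45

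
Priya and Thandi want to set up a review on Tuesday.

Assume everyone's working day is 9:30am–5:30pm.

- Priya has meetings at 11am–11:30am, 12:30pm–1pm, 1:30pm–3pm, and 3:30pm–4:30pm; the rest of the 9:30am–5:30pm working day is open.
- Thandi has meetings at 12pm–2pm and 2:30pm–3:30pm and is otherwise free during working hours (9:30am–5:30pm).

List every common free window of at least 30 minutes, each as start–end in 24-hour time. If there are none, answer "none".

Priya free within 09:30–17:30: 09:30–11:00, 11:30–12:30, 13:00–13:30, 15:00–15:30, 16:30–17:30.
Thandi free within 09:30–17:30: 09:30–12:00, 14:00–14:30, 15:30–17:30.
Priya ∩ Thandi: 09:30–11:00, 11:30–12:00, 16:30–17:30.
Windows ≥ 30 min: 09:30–11:00, 11:30–12:00, 16:30–17:30.

09:30–11:00, 11:30–12:00, 16:30–17:30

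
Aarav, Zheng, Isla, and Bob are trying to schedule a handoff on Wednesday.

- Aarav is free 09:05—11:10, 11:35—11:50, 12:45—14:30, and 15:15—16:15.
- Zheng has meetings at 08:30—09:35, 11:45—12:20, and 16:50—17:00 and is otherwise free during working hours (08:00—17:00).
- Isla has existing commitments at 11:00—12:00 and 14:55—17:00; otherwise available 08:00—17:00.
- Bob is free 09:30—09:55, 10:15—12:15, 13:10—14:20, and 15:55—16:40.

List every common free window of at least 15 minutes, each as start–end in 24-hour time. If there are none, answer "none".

Zheng free within 08:00–17:00: 08:00–08:30, 09:35–11:45, 12:20–16:50.
Isla free within 08:00–17:00: 08:00–11:00, 12:00–14:55.
Aarav ∩ Zheng: 09:35–11:10, 11:35–11:45, 12:45–14:30, 15:15–16:15.
Aarav ∩ Zheng ∩ Isla: 09:35–11:00, 12:45–14:30.
Aarav ∩ Zheng ∩ Isla ∩ Bob: 09:35–09:55, 10:15–11:00, 13:10–14:20.
Windows ≥ 15 min: 09:35–09:55, 10:15–11:00, 13:10–14:20.

09:35–09:55, 10:15–11:00, 13:10–14:20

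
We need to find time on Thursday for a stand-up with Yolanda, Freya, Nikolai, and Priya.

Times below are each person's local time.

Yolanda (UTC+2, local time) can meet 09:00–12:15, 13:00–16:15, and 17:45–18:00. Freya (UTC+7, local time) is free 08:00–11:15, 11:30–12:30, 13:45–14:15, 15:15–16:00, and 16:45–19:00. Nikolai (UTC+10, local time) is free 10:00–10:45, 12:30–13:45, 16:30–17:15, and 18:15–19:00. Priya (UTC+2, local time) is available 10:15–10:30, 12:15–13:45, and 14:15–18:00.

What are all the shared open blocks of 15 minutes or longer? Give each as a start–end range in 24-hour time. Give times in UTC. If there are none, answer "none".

08:15–08:30

Yolanda → UTC: 07:00–10:15, 11:00–14:15, 15:45–16:00.
Freya → UTC: 01:00–04:15, 04:30–05:30, 06:45–07:15, 08:15–09:00, 09:45–12:00.
Nikolai → UTC: 00:00–00:45, 02:30–03:45, 06:30–07:15, 08:15–09:00.
Priya → UTC: 08:15–08:30, 10:15–11:45, 12:15–16:00.
Yolanda ∩ Freya: 07:00–07:15, 08:15–09:00, 09:45–10:15, 11:00–12:00.
Yolanda ∩ Freya ∩ Nikolai: 07:00–07:15, 08:15–09:00.
Yolanda ∩ Freya ∩ Nikolai ∩ Priya: 08:15–08:30.
Windows ≥ 15 min: 08:15–08:30.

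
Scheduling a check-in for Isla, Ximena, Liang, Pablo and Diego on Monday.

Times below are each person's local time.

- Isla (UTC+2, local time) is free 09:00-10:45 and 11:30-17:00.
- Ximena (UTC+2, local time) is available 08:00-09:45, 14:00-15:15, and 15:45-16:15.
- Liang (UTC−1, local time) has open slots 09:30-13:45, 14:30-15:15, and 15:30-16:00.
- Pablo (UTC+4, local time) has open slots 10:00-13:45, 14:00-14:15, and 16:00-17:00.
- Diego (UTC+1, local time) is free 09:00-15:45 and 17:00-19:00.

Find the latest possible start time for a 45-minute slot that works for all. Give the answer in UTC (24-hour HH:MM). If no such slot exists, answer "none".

12:15

Isla → UTC: 07:00–08:45, 09:30–15:00.
Ximena → UTC: 06:00–07:45, 12:00–13:15, 13:45–14:15.
Liang → UTC: 10:30–14:45, 15:30–16:15, 16:30–17:00.
Pablo → UTC: 06:00–09:45, 10:00–10:15, 12:00–13:00.
Diego → UTC: 08:00–14:45, 16:00–18:00.
Isla ∩ Ximena: 07:00–07:45, 12:00–13:15, 13:45–14:15.
Isla ∩ Ximena ∩ Liang: 12:00–13:15, 13:45–14:15.
Isla ∩ Ximena ∩ Liang ∩ Pablo: 12:00–13:00.
Isla ∩ Ximena ∩ Liang ∩ Pablo ∩ Diego: 12:00–13:00.
Windows ≥ 45 min: 12:00–13:00.
Latest start in the last window 12:00–13:00 is 13:00 − 45 min = 12:15.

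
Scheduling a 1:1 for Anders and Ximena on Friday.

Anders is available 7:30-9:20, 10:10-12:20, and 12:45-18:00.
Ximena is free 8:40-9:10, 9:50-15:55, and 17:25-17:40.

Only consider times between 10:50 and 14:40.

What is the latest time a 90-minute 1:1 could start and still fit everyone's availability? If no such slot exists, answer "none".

Anders ∩ Ximena: 08:40–09:10, 10:10–12:20, 12:45–15:55, 17:25–17:40.
Restricted to 10:50–14:40: 10:50–12:20, 12:45–14:40.
Windows ≥ 90 min: 10:50–12:20, 12:45–14:40.
Latest start in the last window 12:45–14:40 is 14:40 − 90 min = 13:10.

13:10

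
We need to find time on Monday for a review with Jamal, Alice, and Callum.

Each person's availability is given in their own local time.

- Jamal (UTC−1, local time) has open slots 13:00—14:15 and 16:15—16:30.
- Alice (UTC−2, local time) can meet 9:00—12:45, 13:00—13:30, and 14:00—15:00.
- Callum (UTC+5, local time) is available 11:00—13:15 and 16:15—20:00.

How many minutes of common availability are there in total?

45 minutes

Jamal → UTC: 14:00–15:15, 17:15–17:30.
Alice → UTC: 11:00–14:45, 15:00–15:30, 16:00–17:00.
Callum → UTC: 06:00–08:15, 11:15–15:00.
Jamal ∩ Alice: 14:00–14:45, 15:00–15:15.
Jamal ∩ Alice ∩ Callum: 14:00–14:45.
Total common minutes: 45.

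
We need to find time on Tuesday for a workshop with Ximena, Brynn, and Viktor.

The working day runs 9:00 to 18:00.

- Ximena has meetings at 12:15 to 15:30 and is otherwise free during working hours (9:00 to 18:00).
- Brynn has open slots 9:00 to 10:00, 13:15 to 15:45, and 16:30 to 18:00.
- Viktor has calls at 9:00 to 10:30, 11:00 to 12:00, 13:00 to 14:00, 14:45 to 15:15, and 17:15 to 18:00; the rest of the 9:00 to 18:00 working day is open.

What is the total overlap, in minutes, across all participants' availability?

60 minutes

Ximena free within 09:00–18:00: 09:00–12:15, 15:30–18:00.
Viktor free within 09:00–18:00: 10:30–11:00, 12:00–13:00, 14:00–14:45, 15:15–17:15.
Ximena ∩ Brynn: 09:00–10:00, 15:30–15:45, 16:30–18:00.
Ximena ∩ Brynn ∩ Viktor: 15:30–15:45, 16:30–17:15.
Total common minutes: 15 + 45 = 60.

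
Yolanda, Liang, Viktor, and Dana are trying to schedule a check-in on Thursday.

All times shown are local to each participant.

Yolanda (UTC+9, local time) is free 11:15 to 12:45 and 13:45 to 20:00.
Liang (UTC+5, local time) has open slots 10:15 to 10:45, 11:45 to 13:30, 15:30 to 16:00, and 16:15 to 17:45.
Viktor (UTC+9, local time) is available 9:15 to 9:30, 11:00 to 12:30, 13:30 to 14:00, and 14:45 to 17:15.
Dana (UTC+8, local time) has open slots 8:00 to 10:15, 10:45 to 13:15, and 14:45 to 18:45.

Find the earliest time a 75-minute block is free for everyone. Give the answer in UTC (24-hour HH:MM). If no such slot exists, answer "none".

06:45

Yolanda → UTC: 02:15–03:45, 04:45–11:00.
Liang → UTC: 05:15–05:45, 06:45–08:30, 10:30–11:00, 11:15–12:45.
Viktor → UTC: 00:15–00:30, 02:00–03:30, 04:30–05:00, 05:45–08:15.
Dana → UTC: 00:00–02:15, 02:45–05:15, 06:45–10:45.
Yolanda ∩ Liang: 05:15–05:45, 06:45–08:30, 10:30–11:00.
Yolanda ∩ Liang ∩ Viktor: 06:45–08:15.
Yolanda ∩ Liang ∩ Viktor ∩ Dana: 06:45–08:15.
Windows ≥ 75 min: 06:45–08:15.
Earliest such window starts at 06:45.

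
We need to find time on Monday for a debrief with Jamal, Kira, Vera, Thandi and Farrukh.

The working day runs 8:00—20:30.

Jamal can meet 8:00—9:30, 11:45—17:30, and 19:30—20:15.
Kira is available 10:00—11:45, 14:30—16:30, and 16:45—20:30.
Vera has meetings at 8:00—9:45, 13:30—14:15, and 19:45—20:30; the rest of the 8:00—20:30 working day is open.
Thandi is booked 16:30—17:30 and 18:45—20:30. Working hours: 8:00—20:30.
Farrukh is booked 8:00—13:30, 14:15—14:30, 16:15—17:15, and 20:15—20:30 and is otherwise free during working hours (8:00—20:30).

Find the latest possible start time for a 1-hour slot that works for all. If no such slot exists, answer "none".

15:15

Vera free within 08:00–20:30: 09:45–13:30, 14:15–19:45.
Thandi free within 08:00–20:30: 08:00–16:30, 17:30–18:45.
Farrukh free within 08:00–20:30: 13:30–14:15, 14:30–16:15, 17:15–20:15.
Jamal ∩ Kira: 14:30–16:30, 16:45–17:30, 19:30–20:15.
Jamal ∩ Kira ∩ Vera: 14:30–16:30, 16:45–17:30, 19:30–19:45.
Jamal ∩ Kira ∩ Vera ∩ Thandi: 14:30–16:30.
Jamal ∩ Kira ∩ Vera ∩ Thandi ∩ Farrukh: 14:30–16:15.
Windows ≥ 60 min: 14:30–16:15.
Latest start in the last window 14:30–16:15 is 16:15 − 60 min = 15:15.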